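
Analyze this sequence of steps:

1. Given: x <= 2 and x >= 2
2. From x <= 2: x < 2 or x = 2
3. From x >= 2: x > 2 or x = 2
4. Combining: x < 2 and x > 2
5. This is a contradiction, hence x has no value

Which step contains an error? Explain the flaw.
Step 4: Combining: x < 2 and x > 2

Step 4 incorrectly combines the conditions. From x <= 2 and x >= 2, the intersection is x = 2. The error treats the 'or' cases as 'and' requirements. The correct conclusion is that x = 2 is the unique solution, not that no solution exists.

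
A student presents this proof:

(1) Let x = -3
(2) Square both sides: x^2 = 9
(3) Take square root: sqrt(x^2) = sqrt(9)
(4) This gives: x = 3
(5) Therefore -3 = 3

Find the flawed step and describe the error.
Step 4: This gives: x = 3

Step 4 incorrectly states that sqrt(x^2) = x. The correct identity is sqrt(x^2) = |x|. Since x = -3 < 0, we have sqrt(x^2) = |-3| = 3, not x = -3.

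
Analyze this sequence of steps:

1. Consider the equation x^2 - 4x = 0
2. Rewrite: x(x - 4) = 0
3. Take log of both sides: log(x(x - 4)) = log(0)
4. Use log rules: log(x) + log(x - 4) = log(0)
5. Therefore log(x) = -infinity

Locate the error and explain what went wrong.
Step 3: Take log of both sides: log(x(x - 4)) = log(0)

Step 3 takes the logarithm of both sides, resulting in log(0) on the right side. The logarithm is only defined for positive numbers; log(0) is undefined (approaches negative infinity). This operation is invalid.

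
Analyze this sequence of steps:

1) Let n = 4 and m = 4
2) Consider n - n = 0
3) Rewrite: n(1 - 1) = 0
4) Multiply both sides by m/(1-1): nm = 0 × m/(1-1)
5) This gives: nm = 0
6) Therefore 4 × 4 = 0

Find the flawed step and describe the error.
Step 4: Multiply both sides by m/(1-1): nm = 0 × m/(1-1)

Step 4 multiplies both sides by m/(1-1). However, 1-1 = 0, so this is multiplication by m/0, which is undefined. We cannot multiply by an undefined expression.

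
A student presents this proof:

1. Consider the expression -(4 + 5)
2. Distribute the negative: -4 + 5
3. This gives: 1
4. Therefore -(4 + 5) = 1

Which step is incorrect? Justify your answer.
Step 2: Distribute the negative: -4 + 5

Step 2 incorrectly distributes the negative sign. The correct distribution is -(4 + 5) = -4 - 5 = -9. The negative must be applied to both terms, not just the first. The error treats -(4 + 5) as -4 + 5, which equals 1 instead of -9.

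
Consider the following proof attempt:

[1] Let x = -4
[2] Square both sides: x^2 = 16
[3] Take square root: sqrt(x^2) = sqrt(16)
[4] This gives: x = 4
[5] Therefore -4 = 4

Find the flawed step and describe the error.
Step 4: This gives: x = 4

Step 4 incorrectly states that sqrt(x^2) = x. The correct identity is sqrt(x^2) = |x|. Since x = -4 < 0, we have sqrt(x^2) = |-4| = 4, not x = -4.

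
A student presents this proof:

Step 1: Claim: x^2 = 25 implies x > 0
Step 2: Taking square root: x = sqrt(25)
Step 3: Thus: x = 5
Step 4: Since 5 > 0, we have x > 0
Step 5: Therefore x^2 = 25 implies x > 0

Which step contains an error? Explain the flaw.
Step 2: Taking square root: x = sqrt(25)

Step 2 takes the square root and assumes the positive root only. The equation x^2 = 25 actually has two solutions: x = 5 and x = -5. The proof silently assumes x > 0 without justification, then uses this assumption to conclude x > 0, which is circular. The counterexample x = -5 shows the claim is false.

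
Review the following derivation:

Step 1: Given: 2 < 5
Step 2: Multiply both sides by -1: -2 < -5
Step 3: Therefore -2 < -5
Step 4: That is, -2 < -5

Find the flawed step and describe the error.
Step 2: Multiply both sides by -1: -2 < -5

Step 2 multiplies both sides by -1 but fails to reverse the inequality sign. When multiplying (or dividing) an inequality by a negative number, the direction must be reversed. Since 2 < 5, we should get -2 > -5, i.e., -2 > -5.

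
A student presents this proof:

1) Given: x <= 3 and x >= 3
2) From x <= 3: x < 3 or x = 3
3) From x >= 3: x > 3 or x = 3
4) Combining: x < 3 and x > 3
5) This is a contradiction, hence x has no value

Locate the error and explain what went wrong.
Step 4: Combining: x < 3 and x > 3

Step 4 incorrectly combines the conditions. From x <= 3 and x >= 3, the intersection is x = 3. The error treats the 'or' cases as 'and' requirements. The correct conclusion is that x = 3 is the unique solution, not that no solution exists.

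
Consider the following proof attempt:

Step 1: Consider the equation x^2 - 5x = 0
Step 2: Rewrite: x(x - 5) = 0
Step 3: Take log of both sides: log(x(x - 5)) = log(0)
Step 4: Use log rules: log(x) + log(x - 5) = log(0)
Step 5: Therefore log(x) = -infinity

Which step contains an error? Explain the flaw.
Step 3: Take log of both sides: log(x(x - 5)) = log(0)

Step 3 takes the logarithm of both sides, resulting in log(0) on the right side. The logarithm is only defined for positive numbers; log(0) is undefined (approaches negative infinity). This operation is invalid.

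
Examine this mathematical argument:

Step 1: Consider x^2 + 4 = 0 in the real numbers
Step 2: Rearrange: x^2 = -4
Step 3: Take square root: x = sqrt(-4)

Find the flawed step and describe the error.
Step 3: Take square root: x = sqrt(-4)

Step 3 takes the square root of -4, which is negative. In the real number system, the square root of a negative number is undefined. The equation x^2 + 4 = 0 has no real solutions. Square roots of negative numbers only exist in the complex numbers.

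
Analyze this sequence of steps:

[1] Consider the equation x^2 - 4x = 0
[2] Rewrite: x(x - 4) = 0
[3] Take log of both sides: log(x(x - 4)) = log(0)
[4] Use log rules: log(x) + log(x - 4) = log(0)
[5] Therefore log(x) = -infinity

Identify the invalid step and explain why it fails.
Step 3: Take log of both sides: log(x(x - 4)) = log(0)

Step 3 takes the logarithm of both sides, resulting in log(0) on the right side. The logarithm is only defined for positive numbers; log(0) is undefined (approaches negative infinity). This operation is invalid.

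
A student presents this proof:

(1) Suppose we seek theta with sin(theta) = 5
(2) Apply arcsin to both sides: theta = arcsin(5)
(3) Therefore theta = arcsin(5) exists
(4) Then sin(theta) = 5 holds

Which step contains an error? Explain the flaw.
Step 2: Apply arcsin to both sides: theta = arcsin(5)

Step 2 applies arcsin to 5. However, arcsin(x) is only defined for x in [-1, 1] because sin(theta) can only produce values in that range. Since |5| > 1, arcsin(5) is undefined. There is no angle whose sine equals 5.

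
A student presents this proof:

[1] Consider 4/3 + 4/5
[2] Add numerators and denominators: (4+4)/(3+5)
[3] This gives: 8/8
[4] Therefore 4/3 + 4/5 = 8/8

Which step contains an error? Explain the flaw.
Step 2: Add numerators and denominators: (4+4)/(3+5)

Step 2 incorrectly adds fractions by separately adding numerators and denominators. This is wrong. The correct method requires a common denominator: 4/3 + 4/5 = (4×5 + 4×3)/(3×5) = 32/15 = 32/15. The method used gives 8/8, which is different.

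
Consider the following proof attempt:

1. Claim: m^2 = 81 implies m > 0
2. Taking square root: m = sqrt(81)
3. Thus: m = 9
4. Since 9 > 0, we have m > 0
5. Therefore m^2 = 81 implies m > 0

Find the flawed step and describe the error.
Step 2: Taking square root: m = sqrt(81)

Step 2 takes the square root and assumes the positive root only. The equation m^2 = 81 actually has two solutions: m = 9 and m = -9. The proof silently assumes m > 0 without justification, then uses this assumption to conclude m > 0, which is circular. The counterexample m = -9 shows the claim is false.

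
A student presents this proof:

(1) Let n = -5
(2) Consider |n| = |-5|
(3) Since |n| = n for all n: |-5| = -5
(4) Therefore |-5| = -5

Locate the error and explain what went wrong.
Step 3: Since |n| = n for all n: |-5| = -5

Step 3 incorrectly states that |n| = n for all n. The correct definition is |n| = n when n >= 0, and |n| = -n when n < 0. Since -5 < 0, we have |-5| = -(-5) = 5, not -5.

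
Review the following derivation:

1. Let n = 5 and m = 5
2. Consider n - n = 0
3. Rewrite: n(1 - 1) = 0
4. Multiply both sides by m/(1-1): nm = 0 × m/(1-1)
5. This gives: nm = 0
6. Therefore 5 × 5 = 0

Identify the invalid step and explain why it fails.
Step 4: Multiply both sides by m/(1-1): nm = 0 × m/(1-1)

Step 4 multiplies both sides by m/(1-1). However, 1-1 = 0, so this is multiplication by m/0, which is undefined. We cannot multiply by an undefined expression.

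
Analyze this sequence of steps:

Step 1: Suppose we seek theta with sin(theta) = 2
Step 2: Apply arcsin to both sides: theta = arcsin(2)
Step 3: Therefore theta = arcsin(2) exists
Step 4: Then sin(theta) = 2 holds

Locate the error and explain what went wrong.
Step 2: Apply arcsin to both sides: theta = arcsin(2)

Step 2 applies arcsin to 2. However, arcsin(x) is only defined for x in [-1, 1] because sin(theta) can only produce values in that range. Since |2| > 1, arcsin(2) is undefined. There is no angle whose sine equals 2.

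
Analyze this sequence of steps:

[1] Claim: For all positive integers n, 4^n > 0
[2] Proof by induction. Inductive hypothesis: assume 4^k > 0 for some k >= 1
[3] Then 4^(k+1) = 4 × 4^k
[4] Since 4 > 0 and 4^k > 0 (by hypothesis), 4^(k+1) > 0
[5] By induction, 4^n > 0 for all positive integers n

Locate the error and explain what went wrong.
Step 5: By induction, 4^n > 0 for all positive integers n

Step 5 concludes the proof by induction, but no base case was ever established. A valid induction proof requires: (1) a base case proving 4^1 > 0, and (2) an inductive step showing IF 4^k > 0 THEN 4^(k+1) > 0. Steps 2-4 correctly establish the inductive step, but without the base case the conclusion in step 5 does not follow.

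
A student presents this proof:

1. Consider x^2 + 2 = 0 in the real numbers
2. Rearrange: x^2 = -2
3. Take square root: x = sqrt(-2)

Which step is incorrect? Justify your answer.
Step 3: Take square root: x = sqrt(-2)

Step 3 takes the square root of -2, which is negative. In the real number system, the square root of a negative number is undefined. The equation x^2 + 2 = 0 has no real solutions. Square roots of negative numbers only exist in the complex numbers.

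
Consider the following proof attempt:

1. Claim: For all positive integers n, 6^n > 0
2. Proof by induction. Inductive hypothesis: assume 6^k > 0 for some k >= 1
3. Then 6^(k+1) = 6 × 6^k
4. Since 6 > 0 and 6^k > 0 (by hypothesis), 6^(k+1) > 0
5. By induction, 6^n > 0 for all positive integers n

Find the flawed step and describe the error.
Step 5: By induction, 6^n > 0 for all positive integers n

Step 5 concludes the proof by induction, but no base case was ever established. A valid induction proof requires: (1) a base case proving 6^1 > 0, and (2) an inductive step showing IF 6^k > 0 THEN 6^(k+1) > 0. Steps 2-4 correctly establish the inductive step, but without the base case the conclusion in step 5 does not follow.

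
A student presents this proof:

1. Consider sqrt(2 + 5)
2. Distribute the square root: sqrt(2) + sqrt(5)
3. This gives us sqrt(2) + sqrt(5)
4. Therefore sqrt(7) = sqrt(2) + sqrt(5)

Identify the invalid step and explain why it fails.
Step 2: Distribute the square root: sqrt(2) + sqrt(5)

Step 2 incorrectly 'distributes' the square root over addition. The square root function does not distribute: sqrt(a + b) ≠ sqrt(a) + sqrt(b). In fact, sqrt(2 + 5) = sqrt(7) ≈ 2.6458, while sqrt(2) + sqrt(5) ≈ 3.6503.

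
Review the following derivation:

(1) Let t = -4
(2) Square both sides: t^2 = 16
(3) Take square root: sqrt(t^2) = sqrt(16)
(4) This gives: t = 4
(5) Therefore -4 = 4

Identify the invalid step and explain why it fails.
Step 4: This gives: t = 4

Step 4 incorrectly states that sqrt(t^2) = t. The correct identity is sqrt(t^2) = |t|. Since t = -4 < 0, we have sqrt(t^2) = |-4| = 4, not t = -4.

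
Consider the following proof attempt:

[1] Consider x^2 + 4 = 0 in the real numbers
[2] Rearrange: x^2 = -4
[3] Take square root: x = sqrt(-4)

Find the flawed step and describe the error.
Step 3: Take square root: x = sqrt(-4)

Step 3 takes the square root of -4, which is negative. In the real number system, the square root of a negative number is undefined. The equation x^2 + 4 = 0 has no real solutions. Square roots of negative numbers only exist in the complex numbers.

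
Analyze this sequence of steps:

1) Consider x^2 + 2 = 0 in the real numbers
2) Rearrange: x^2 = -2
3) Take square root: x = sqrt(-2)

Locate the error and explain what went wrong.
Step 3: Take square root: x = sqrt(-2)

Step 3 takes the square root of -2, which is negative. In the real number system, the square root of a negative number is undefined. The equation x^2 + 2 = 0 has no real solutions. Square roots of negative numbers only exist in the complex numbers.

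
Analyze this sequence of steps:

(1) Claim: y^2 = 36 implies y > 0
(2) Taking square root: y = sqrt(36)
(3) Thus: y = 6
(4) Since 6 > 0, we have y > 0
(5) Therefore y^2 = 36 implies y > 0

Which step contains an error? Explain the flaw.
Step 2: Taking square root: y = sqrt(36)

Step 2 takes the square root and assumes the positive root only. The equation y^2 = 36 actually has two solutions: y = 6 and y = -6. The proof silently assumes y > 0 without justification, then uses this assumption to conclude y > 0, which is circular. The counterexample y = -6 shows the claim is false.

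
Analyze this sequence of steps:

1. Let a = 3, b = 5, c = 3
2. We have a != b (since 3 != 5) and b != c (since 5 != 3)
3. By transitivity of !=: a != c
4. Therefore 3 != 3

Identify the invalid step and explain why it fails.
Step 3: By transitivity of !=: a != c

Step 3 incorrectly applies transitivity to the '!=' relation. Transitivity states: if a R b and b R c, then a R c. However, '!=' is not transitive. Counterexample: 3 != 5 and 5 != 3, but 3 = 3 (both equal 3). Transitivity holds for relations like <, <=, =, but not for !=.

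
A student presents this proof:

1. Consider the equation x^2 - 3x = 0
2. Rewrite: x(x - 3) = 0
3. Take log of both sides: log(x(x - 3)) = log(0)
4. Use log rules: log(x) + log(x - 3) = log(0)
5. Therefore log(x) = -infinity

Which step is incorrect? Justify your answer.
Step 3: Take log of both sides: log(x(x - 3)) = log(0)

Step 3 takes the logarithm of both sides, resulting in log(0) on the right side. The logarithm is only defined for positive numbers; log(0) is undefined (approaches negative infinity). This operation is invalid.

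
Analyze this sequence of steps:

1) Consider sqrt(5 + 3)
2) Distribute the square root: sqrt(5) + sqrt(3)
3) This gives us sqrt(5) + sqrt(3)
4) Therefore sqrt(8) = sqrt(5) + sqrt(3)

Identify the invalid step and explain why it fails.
Step 2: Distribute the square root: sqrt(5) + sqrt(3)

Step 2 incorrectly 'distributes' the square root over addition. The square root function does not distribute: sqrt(a + b) ≠ sqrt(a) + sqrt(b). In fact, sqrt(5 + 3) = sqrt(8) ≈ 2.8284, while sqrt(5) + sqrt(3) ≈ 3.9681.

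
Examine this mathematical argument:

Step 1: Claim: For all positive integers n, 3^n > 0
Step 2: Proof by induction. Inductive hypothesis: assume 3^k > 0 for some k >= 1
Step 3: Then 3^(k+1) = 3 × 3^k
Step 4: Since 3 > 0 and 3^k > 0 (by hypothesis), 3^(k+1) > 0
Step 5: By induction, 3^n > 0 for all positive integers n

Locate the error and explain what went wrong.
Step 5: By induction, 3^n > 0 for all positive integers n

Step 5 concludes the proof by induction, but no base case was ever established. A valid induction proof requires: (1) a base case proving 3^1 > 0, and (2) an inductive step showing IF 3^k > 0 THEN 3^(k+1) > 0. Steps 2-4 correctly establish the inductive step, but without the base case the conclusion in step 5 does not follow.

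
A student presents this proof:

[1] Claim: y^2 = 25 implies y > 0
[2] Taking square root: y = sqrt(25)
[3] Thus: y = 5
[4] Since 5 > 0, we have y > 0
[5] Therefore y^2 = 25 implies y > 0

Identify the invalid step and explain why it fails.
Step 2: Taking square root: y = sqrt(25)

Step 2 takes the square root and assumes the positive root only. The equation y^2 = 25 actually has two solutions: y = 5 and y = -5. The proof silently assumes y > 0 without justification, then uses this assumption to conclude y > 0, which is circular. The counterexample y = -5 shows the claim is false.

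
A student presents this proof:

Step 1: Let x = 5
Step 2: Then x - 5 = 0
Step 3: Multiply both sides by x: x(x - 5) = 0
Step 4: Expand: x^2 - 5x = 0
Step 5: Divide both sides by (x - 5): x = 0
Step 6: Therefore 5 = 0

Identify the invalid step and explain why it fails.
Step 5: Divide both sides by (x - 5): x = 0

Step 5 divides both sides by (x - 5). However, since x = 5, we have (x - 5) = 0. Division by zero is undefined, making this step invalid.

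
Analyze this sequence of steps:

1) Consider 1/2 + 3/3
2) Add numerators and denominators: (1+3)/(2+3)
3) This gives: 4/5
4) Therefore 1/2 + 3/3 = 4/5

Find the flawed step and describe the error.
Step 2: Add numerators and denominators: (1+3)/(2+3)

Step 2 incorrectly adds fractions by separately adding numerators and denominators. This is wrong. The correct method requires a common denominator: 1/2 + 3/3 = (1×3 + 3×2)/(2×3) = 9/6 = 3/2. The method used gives 4/5, which is different.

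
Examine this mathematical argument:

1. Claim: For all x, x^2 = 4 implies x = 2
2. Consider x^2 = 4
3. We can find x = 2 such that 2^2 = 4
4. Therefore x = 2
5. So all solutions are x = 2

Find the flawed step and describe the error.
Step 4: Therefore x = 2

Step 4 incorrectly concludes that x = 2 is the only solution. The proof shows that x = 2 is A solution (existence), but does not show it is the ONLY solution (uniqueness). In fact, x = -2 is also a solution since (-2)^2 = 4. Finding one solution doesn't prove there are no others.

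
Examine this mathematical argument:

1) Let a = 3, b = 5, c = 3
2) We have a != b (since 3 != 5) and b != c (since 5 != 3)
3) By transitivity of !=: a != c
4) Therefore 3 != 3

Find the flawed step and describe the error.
Step 3: By transitivity of !=: a != c

Step 3 incorrectly applies transitivity to the '!=' relation. Transitivity states: if a R b and b R c, then a R c. However, '!=' is not transitive. Counterexample: 3 != 5 and 5 != 3, but 3 = 3 (both equal 3). Transitivity holds for relations like <, <=, =, but not for !=.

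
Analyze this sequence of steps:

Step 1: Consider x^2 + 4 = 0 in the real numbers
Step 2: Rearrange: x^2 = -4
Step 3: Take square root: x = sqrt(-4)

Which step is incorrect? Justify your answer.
Step 3: Take square root: x = sqrt(-4)

Step 3 takes the square root of -4, which is negative. In the real number system, the square root of a negative number is undefined. The equation x^2 + 4 = 0 has no real solutions. Square roots of negative numbers only exist in the complex numbers.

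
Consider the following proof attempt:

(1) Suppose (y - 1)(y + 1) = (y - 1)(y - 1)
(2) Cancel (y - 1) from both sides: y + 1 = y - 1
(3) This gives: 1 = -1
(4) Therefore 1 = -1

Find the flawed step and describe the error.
Step 2: Cancel (y - 1) from both sides: y + 1 = y - 1

Step 2 cancels (y - 1) from both sides. This is only valid if (y - 1) ≠ 0, i.e., y ≠ 1. When y = 1, both sides equal zero regardless of the other factors. The correct approach requires considering y = 1 as a separate case.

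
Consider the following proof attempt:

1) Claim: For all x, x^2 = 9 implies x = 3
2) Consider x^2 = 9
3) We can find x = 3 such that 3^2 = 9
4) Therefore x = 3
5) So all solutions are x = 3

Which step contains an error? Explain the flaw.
Step 4: Therefore x = 3

Step 4 incorrectly concludes that x = 3 is the only solution. The proof shows that x = 3 is A solution (existence), but does not show it is the ONLY solution (uniqueness). In fact, x = -3 is also a solution since (-3)^2 = 9. Finding one solution doesn't prove there are no others.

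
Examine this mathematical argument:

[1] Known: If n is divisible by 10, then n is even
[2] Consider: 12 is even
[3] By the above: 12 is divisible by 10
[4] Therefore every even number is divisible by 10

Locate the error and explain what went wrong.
Step 3: By the above: 12 is divisible by 10

Step 3 commits the fallacy of affirming the consequent. The known fact 'divisible by 10 → even' does NOT imply 'even → divisible by 10'. That would be the converse, which is false. For example, 12 is even but 12 ÷ 10 = 1.20, which is not an integer.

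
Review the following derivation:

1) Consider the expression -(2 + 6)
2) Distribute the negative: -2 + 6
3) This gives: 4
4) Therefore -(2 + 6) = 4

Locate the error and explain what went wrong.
Step 2: Distribute the negative: -2 + 6

Step 2 incorrectly distributes the negative sign. The correct distribution is -(2 + 6) = -2 - 6 = -8. The negative must be applied to both terms, not just the first. The error treats -(2 + 6) as -2 + 6, which equals 4 instead of -8.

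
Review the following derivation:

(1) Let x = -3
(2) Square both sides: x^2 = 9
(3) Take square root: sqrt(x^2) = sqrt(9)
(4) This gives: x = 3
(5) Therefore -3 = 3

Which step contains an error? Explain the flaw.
Step 4: This gives: x = 3

Step 4 incorrectly states that sqrt(x^2) = x. The correct identity is sqrt(x^2) = |x|. Since x = -3 < 0, we have sqrt(x^2) = |-3| = 3, not x = -3.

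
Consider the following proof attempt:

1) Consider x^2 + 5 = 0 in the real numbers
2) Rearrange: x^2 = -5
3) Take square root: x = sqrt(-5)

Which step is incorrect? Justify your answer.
Step 3: Take square root: x = sqrt(-5)

Step 3 takes the square root of -5, which is negative. In the real number system, the square root of a negative number is undefined. The equation x^2 + 5 = 0 has no real solutions. Square roots of negative numbers only exist in the complex numbers.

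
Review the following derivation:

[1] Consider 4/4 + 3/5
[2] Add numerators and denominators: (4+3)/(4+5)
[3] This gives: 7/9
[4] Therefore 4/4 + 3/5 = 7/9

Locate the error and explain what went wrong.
Step 2: Add numerators and denominators: (4+3)/(4+5)

Step 2 incorrectly adds fractions by separately adding numerators and denominators. This is wrong. The correct method requires a common denominator: 4/4 + 3/5 = (4×5 + 3×4)/(4×5) = 32/20 = 8/5. The method used gives 7/9, which is different.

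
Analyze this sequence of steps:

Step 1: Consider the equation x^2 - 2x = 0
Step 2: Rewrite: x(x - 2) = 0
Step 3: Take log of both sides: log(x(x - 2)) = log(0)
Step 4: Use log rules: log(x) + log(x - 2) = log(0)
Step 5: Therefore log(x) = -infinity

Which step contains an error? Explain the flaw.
Step 3: Take log of both sides: log(x(x - 2)) = log(0)

Step 3 takes the logarithm of both sides, resulting in log(0) on the right side. The logarithm is only defined for positive numbers; log(0) is undefined (approaches negative infinity). This operation is invalid.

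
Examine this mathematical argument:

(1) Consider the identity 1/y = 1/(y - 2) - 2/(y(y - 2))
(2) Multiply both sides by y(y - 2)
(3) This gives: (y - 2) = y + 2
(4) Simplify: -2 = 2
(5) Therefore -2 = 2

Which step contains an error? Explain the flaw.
Step 3: This gives: (y - 2) = y + 2

Step 3 makes a sign error when clearing denominators. Multiplying -2/(y(y - 2)) by y(y - 2) gives -2, not +2. The correct result is (y - 2) = y - 2, which is trivially true, not (y - 2) = y + 2. (Step 1 is a valid identity: 1/(y - 2) - 2/(y(y - 2)) = (y - 2)/(y(y - 2)) = 1/y.)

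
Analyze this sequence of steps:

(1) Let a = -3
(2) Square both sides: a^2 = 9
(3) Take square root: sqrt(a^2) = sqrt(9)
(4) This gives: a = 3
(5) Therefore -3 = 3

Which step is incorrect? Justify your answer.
Step 4: This gives: a = 3

Step 4 incorrectly states that sqrt(a^2) = a. The correct identity is sqrt(a^2) = |a|. Since a = -3 < 0, we have sqrt(a^2) = |-3| = 3, not a = -3.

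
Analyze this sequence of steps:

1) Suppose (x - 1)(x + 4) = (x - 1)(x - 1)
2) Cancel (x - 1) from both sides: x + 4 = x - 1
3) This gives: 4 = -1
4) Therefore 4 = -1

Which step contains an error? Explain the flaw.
Step 2: Cancel (x - 1) from both sides: x + 4 = x - 1

Step 2 cancels (x - 1) from both sides. This is only valid if (x - 1) ≠ 0, i.e., x ≠ 1. When x = 1, both sides equal zero regardless of the other factors. The correct approach requires considering x = 1 as a separate case.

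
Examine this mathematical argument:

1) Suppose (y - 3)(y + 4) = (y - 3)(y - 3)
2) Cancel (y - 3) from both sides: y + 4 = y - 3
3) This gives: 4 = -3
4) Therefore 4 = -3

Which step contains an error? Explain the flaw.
Step 2: Cancel (y - 3) from both sides: y + 4 = y - 3

Step 2 cancels (y - 3) from both sides. This is only valid if (y - 3) ≠ 0, i.e., y ≠ 3. When y = 3, both sides equal zero regardless of the other factors. The correct approach requires considering y = 3 as a separate case.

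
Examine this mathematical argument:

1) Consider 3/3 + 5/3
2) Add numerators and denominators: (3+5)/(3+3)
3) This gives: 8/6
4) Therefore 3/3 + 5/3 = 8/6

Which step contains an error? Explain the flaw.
Step 2: Add numerators and denominators: (3+5)/(3+3)

Step 2 incorrectly adds fractions by separately adding numerators and denominators. This is wrong. The correct method requires a common denominator: 3/3 + 5/3 = (3×3 + 5×3)/(3×3) = 24/9 = 8/3. The method used gives 8/6, which is different.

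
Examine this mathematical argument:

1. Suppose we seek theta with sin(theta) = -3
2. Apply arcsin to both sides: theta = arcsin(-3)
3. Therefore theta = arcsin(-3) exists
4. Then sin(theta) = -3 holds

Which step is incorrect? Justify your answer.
Step 2: Apply arcsin to both sides: theta = arcsin(-3)

Step 2 applies arcsin to -3. However, arcsin(x) is only defined for x in [-1, 1] because sin(theta) can only produce values in that range. Since |-3| > 1, arcsin(-3) is undefined. There is no angle whose sine equals -3.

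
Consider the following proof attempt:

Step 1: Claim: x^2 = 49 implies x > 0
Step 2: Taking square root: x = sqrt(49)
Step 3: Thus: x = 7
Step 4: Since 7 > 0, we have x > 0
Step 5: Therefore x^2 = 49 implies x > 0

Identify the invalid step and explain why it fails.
Step 2: Taking square root: x = sqrt(49)

Step 2 takes the square root and assumes the positive root only. The equation x^2 = 49 actually has two solutions: x = 7 and x = -7. The proof silently assumes x > 0 without justification, then uses this assumption to conclude x > 0, which is circular. The counterexample x = -7 shows the claim is false.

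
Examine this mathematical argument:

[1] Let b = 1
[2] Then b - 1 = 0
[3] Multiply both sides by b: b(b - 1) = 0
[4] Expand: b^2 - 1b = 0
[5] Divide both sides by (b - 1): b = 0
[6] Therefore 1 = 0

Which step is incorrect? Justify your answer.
Step 5: Divide both sides by (b - 1): b = 0

Step 5 divides both sides by (b - 1). However, since b = 1, we have (b - 1) = 0. Division by zero is undefined, making this step invalid.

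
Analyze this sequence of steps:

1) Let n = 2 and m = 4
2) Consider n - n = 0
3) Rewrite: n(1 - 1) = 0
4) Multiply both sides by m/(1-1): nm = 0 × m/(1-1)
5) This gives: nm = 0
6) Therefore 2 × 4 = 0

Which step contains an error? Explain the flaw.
Step 4: Multiply both sides by m/(1-1): nm = 0 × m/(1-1)

Step 4 multiplies both sides by m/(1-1). However, 1-1 = 0, so this is multiplication by m/0, which is undefined. We cannot multiply by an undefined expression.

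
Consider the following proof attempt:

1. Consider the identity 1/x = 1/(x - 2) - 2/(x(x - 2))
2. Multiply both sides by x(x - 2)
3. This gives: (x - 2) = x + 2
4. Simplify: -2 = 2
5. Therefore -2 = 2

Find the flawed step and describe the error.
Step 3: This gives: (x - 2) = x + 2

Step 3 makes a sign error when clearing denominators. Multiplying -2/(x(x - 2)) by x(x - 2) gives -2, not +2. The correct result is (x - 2) = x - 2, which is trivially true, not (x - 2) = x + 2. (Step 1 is a valid identity: 1/(x - 2) - 2/(x(x - 2)) = (x - 2)/(x(x - 2)) = 1/x.)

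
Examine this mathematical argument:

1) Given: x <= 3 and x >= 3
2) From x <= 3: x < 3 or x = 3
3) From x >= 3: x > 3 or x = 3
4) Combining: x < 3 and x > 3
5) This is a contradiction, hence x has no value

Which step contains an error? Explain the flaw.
Step 4: Combining: x < 3 and x > 3

Step 4 incorrectly combines the conditions. From x <= 3 and x >= 3, the intersection is x = 3. The error treats the 'or' cases as 'and' requirements. The correct conclusion is that x = 3 is the unique solution, not that no solution exists.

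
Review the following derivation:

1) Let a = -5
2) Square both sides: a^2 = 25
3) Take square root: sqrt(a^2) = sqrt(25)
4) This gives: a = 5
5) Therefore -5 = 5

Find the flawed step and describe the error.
Step 4: This gives: a = 5

Step 4 incorrectly states that sqrt(a^2) = a. The correct identity is sqrt(a^2) = |a|. Since a = -5 < 0, we have sqrt(a^2) = |-5| = 5, not a = -5.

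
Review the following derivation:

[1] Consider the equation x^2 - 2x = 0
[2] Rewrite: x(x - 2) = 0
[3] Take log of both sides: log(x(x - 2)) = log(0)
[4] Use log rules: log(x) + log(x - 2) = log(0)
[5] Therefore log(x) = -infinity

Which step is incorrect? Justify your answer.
Step 3: Take log of both sides: log(x(x - 2)) = log(0)

Step 3 takes the logarithm of both sides, resulting in log(0) on the right side. The logarithm is only defined for positive numbers; log(0) is undefined (approaches negative infinity). This operation is invalid.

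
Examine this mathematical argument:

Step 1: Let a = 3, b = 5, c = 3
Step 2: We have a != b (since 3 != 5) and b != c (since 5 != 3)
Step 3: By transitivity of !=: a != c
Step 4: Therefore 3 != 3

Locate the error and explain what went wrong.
Step 3: By transitivity of !=: a != c

Step 3 incorrectly applies transitivity to the '!=' relation. Transitivity states: if a R b and b R c, then a R c. However, '!=' is not transitive. Counterexample: 3 != 5 and 5 != 3, but 3 = 3 (both equal 3). Transitivity holds for relations like <, <=, =, but not for !=.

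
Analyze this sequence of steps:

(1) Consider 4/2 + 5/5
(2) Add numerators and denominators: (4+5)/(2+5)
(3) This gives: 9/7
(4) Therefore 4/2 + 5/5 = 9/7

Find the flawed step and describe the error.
Step 2: Add numerators and denominators: (4+5)/(2+5)

Step 2 incorrectly adds fractions by separately adding numerators and denominators. This is wrong. The correct method requires a common denominator: 4/2 + 5/5 = (4×5 + 5×2)/(2×5) = 30/10 = 3. The method used gives 9/7, which is different.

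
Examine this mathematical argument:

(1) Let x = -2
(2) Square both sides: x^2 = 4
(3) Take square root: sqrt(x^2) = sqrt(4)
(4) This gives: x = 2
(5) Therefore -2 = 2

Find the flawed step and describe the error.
Step 4: This gives: x = 2

Step 4 incorrectly states that sqrt(x^2) = x. The correct identity is sqrt(x^2) = |x|. Since x = -2 < 0, we have sqrt(x^2) = |-2| = 2, not x = -2.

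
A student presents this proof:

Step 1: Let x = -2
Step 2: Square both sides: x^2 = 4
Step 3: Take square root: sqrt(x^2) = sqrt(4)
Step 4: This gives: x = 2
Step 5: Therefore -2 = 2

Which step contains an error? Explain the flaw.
Step 4: This gives: x = 2

Step 4 incorrectly states that sqrt(x^2) = x. The correct identity is sqrt(x^2) = |x|. Since x = -2 < 0, we have sqrt(x^2) = |-2| = 2, not x = -2.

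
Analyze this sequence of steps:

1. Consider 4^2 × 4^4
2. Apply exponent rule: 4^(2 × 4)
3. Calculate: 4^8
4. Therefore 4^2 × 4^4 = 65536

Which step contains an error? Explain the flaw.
Step 2: Apply exponent rule: 4^(2 × 4)

Step 2 incorrectly states that a^b × a^c = a^(b×c). The correct rule is a^b × a^c = a^(b+c). The actual value is 4^2 × 4^4 = 4^6 = 4096, not 4^8 = 65536.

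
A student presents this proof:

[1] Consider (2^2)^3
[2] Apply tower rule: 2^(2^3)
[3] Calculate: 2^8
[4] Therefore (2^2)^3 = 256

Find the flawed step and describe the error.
Step 2: Apply tower rule: 2^(2^3)

Step 2 incorrectly states that (a^b)^c = a^(b^c). The correct rule is (a^b)^c = a^(b×c). The actual value is (2^2)^3 = 2^6 = 64, not 2^8 = 256.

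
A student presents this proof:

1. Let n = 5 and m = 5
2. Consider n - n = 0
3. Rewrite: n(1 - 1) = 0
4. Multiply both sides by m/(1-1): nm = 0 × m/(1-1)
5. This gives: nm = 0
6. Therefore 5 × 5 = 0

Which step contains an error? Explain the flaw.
Step 4: Multiply both sides by m/(1-1): nm = 0 × m/(1-1)

Step 4 multiplies both sides by m/(1-1). However, 1-1 = 0, so this is multiplication by m/0, which is undefined. We cannot multiply by an undefined expression.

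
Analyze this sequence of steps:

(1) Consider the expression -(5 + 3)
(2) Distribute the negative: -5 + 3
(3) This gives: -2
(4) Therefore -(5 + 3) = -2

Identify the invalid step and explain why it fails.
Step 2: Distribute the negative: -5 + 3

Step 2 incorrectly distributes the negative sign. The correct distribution is -(5 + 3) = -5 - 3 = -8. The negative must be applied to both terms, not just the first. The error treats -(5 + 3) as -5 + 3, which equals -2 instead of -8.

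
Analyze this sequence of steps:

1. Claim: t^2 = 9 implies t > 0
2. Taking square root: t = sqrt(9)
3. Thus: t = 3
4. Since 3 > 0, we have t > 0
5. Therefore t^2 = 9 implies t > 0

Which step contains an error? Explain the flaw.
Step 2: Taking square root: t = sqrt(9)

Step 2 takes the square root and assumes the positive root only. The equation t^2 = 9 actually has two solutions: t = 3 and t = -3. The proof silently assumes t > 0 without justification, then uses this assumption to conclude t > 0, which is circular. The counterexample t = -3 shows the claim is false.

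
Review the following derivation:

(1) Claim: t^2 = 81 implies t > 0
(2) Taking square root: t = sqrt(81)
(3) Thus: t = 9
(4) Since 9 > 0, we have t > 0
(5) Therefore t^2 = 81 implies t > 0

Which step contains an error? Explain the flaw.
Step 2: Taking square root: t = sqrt(81)

Step 2 takes the square root and assumes the positive root only. The equation t^2 = 81 actually has two solutions: t = 9 and t = -9. The proof silently assumes t > 0 without justification, then uses this assumption to conclude t > 0, which is circular. The counterexample t = -9 shows the claim is false.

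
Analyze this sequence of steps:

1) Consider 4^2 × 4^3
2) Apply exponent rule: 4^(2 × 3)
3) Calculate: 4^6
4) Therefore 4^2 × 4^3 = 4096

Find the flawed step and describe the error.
Step 2: Apply exponent rule: 4^(2 × 3)

Step 2 incorrectly states that a^b × a^c = a^(b×c). The correct rule is a^b × a^c = a^(b+c). The actual value is 4^2 × 4^3 = 4^5 = 1024, not 4^6 = 4096.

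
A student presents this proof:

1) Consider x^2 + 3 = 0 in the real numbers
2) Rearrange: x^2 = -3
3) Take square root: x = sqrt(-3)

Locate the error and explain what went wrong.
Step 3: Take square root: x = sqrt(-3)

Step 3 takes the square root of -3, which is negative. In the real number system, the square root of a negative number is undefined. The equation x^2 + 3 = 0 has no real solutions. Square roots of negative numbers only exist in the complex numbers.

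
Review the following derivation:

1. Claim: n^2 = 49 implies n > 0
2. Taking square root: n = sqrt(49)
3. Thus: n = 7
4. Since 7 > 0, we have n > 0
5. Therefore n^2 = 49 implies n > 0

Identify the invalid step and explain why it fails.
Step 2: Taking square root: n = sqrt(49)

Step 2 takes the square root and assumes the positive root only. The equation n^2 = 49 actually has two solutions: n = 7 and n = -7. The proof silently assumes n > 0 without justification, then uses this assumption to conclude n > 0, which is circular. The counterexample n = -7 shows the claim is false.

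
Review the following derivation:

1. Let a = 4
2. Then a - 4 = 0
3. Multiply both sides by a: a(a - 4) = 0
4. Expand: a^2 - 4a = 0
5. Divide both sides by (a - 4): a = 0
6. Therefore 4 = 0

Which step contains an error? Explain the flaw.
Step 5: Divide both sides by (a - 4): a = 0

Step 5 divides both sides by (a - 4). However, since a = 4, we have (a - 4) = 0. Division by zero is undefined, making this step invalid.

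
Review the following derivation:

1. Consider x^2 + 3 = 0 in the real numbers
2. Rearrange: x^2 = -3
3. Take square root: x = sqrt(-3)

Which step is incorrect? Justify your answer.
Step 3: Take square root: x = sqrt(-3)

Step 3 takes the square root of -3, which is negative. In the real number system, the square root of a negative number is undefined. The equation x^2 + 3 = 0 has no real solutions. Square roots of negative numbers only exist in the complex numbers.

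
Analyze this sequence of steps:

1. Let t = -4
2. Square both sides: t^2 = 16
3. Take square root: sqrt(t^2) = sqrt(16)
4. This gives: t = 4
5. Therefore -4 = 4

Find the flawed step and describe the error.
Step 4: This gives: t = 4

Step 4 incorrectly states that sqrt(t^2) = t. The correct identity is sqrt(t^2) = |t|. Since t = -4 < 0, we have sqrt(t^2) = |-4| = 4, not t = -4.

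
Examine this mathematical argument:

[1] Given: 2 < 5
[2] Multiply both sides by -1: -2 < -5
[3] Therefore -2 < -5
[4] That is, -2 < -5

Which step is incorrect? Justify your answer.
Step 2: Multiply both sides by -1: -2 < -5

Step 2 multiplies both sides by -1 but fails to reverse the inequality sign. When multiplying (or dividing) an inequality by a negative number, the direction must be reversed. Since 2 < 5, we should get -2 > -5, i.e., -2 > -5.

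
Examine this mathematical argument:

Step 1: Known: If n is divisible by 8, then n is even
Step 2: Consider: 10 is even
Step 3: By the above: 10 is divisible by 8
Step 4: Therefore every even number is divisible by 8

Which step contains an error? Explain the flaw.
Step 3: By the above: 10 is divisible by 8

Step 3 commits the fallacy of affirming the consequent. The known fact 'divisible by 8 → even' does NOT imply 'even → divisible by 8'. That would be the converse, which is false. For example, 10 is even but 10 ÷ 8 = 1.25, which is not an integer.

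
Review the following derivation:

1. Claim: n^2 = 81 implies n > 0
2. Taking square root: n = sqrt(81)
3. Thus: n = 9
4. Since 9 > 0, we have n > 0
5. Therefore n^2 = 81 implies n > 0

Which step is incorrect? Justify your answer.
Step 2: Taking square root: n = sqrt(81)

Step 2 takes the square root and assumes the positive root only. The equation n^2 = 81 actually has two solutions: n = 9 and n = -9. The proof silently assumes n > 0 without justification, then uses this assumption to conclude n > 0, which is circular. The counterexample n = -9 shows the claim is false.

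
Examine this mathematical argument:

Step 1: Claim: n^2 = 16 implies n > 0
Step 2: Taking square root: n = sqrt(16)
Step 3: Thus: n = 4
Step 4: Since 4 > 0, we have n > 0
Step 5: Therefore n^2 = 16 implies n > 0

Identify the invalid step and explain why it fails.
Step 2: Taking square root: n = sqrt(16)

Step 2 takes the square root and assumes the positive root only. The equation n^2 = 16 actually has two solutions: n = 4 and n = -4. The proof silently assumes n > 0 without justification, then uses this assumption to conclude n > 0, which is circular. The counterexample n = -4 shows the claim is false.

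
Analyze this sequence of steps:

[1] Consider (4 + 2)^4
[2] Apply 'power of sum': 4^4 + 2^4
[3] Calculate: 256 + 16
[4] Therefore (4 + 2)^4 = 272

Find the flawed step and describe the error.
Step 2: Apply 'power of sum': 4^4 + 2^4

Step 2 incorrectly applies a non-existent rule '(a+b)^n = a^n + b^n'. This is false in general. The correct expansion uses the binomial theorem. The actual value is (4 + 2)^4 = 6^4 = 1296, not 272.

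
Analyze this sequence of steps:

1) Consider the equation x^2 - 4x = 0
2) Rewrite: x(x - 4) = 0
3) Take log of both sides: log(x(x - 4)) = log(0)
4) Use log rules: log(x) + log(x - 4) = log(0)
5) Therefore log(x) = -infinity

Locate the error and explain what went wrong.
Step 3: Take log of both sides: log(x(x - 4)) = log(0)

Step 3 takes the logarithm of both sides, resulting in log(0) on the right side. The logarithm is only defined for positive numbers; log(0) is undefined (approaches negative infinity). This operation is invalid.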